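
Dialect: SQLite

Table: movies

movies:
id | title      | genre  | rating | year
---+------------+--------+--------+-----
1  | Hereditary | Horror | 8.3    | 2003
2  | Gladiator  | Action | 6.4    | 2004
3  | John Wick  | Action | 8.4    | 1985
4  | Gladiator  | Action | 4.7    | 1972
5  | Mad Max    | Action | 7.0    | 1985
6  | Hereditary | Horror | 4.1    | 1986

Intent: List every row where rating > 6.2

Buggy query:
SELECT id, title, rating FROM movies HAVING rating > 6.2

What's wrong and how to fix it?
Bug: HAVING filters the output of aggregation, but this query has no GROUP BY and no aggregate functions, so SQLite rejects it (HAVING clause on a non-aggregate query); the condition here is per row

Fix: Use WHERE for row-level filtering

Corrected query:
SELECT id, title, rating FROM movies WHERE rating > 6.2

Result:
id | title      | rating
---+------------+-------
1  | Hereditary | 8.3   
2  | Gladiator  | 6.4   
3  | John Wick  | 8.4   
5  | Mad Max    | 7     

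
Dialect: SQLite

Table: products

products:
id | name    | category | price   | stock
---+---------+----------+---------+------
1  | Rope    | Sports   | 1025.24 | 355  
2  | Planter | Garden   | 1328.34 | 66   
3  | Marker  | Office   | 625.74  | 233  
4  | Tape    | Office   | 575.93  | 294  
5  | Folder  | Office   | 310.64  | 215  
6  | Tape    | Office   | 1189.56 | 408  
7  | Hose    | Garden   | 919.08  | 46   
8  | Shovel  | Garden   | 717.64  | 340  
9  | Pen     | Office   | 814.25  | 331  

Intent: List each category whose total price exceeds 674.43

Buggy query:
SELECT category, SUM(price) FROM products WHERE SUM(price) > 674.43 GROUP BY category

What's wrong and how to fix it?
Bug: SUM(price) is an aggregate, but WHERE filters rows before aggregation

Fix: Move the aggregate condition to a HAVING clause

Corrected query:
SELECT category, SUM(price) FROM products GROUP BY category HAVING SUM(price) > 674.43

Result:
category | SUM(price)
---------+-----------
Garden   | 2965.06   
Office   | 3516.12   
Sports   | 1025.24   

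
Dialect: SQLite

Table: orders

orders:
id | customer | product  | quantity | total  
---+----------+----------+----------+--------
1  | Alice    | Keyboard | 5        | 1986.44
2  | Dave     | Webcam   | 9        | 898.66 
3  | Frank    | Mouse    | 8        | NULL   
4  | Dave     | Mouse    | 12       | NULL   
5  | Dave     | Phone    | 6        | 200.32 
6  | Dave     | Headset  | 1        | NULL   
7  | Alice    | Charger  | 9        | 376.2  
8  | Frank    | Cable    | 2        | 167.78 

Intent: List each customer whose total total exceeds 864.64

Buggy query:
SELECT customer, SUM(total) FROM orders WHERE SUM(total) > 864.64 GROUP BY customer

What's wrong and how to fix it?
Bug: SUM(total) is an aggregate, but WHERE filters rows before aggregation

Fix: Use HAVING (which filters groups after aggregation) instead of WHERE

Corrected query:
SELECT customer, SUM(total) FROM orders GROUP BY customer HAVING SUM(total) > 864.64

Result:
customer | SUM(total)
---------+-----------
Alice    | 2362.64   
Dave     | 1098.98   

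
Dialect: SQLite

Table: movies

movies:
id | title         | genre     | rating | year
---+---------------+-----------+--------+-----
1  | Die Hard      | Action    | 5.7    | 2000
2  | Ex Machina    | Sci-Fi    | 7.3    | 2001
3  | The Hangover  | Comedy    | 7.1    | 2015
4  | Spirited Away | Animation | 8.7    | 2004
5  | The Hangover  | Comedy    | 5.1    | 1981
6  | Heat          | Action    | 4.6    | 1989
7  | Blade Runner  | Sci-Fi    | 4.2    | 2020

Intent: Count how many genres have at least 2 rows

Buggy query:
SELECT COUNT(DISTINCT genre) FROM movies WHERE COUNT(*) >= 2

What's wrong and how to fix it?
Bug: WHERE filters individual rows, not groups, so a group-level COUNT is invalid there

Fix: Group first with HAVING COUNT(*) >= 2, then COUNT the resulting groups

Corrected query:
SELECT COUNT(*) FROM (SELECT genre FROM movies GROUP BY genre HAVING COUNT(*) >= 2)

Result:
COUNT(*)
--------
3       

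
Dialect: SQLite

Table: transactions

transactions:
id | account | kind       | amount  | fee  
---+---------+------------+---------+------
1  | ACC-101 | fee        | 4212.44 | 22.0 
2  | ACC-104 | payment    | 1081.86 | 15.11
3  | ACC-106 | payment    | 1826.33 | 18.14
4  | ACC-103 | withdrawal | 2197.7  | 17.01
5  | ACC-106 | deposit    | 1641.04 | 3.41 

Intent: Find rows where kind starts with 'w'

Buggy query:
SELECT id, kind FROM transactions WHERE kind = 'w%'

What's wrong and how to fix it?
Bug: Wildcards only work with LIKE; '=' treats '%' as a literal character

Fix: Use LIKE for wildcard pattern matching

Corrected query:
SELECT id, kind FROM transactions WHERE kind LIKE 'w%'

Result:
id | kind      
---+-----------
4  | withdrawal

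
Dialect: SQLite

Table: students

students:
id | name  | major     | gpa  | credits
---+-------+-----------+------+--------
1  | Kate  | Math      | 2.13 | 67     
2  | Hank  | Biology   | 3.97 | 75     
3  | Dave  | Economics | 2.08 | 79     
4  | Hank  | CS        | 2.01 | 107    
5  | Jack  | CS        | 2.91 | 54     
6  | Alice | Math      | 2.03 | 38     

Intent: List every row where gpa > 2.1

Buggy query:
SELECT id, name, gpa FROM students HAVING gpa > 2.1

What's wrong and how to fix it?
Bug: This is a non-aggregate query (no GROUP BY, no aggregates), so in SQLite the HAVING clause is invalid here; a row-level condition belongs in WHERE

Fix: Use WHERE for row-level filtering

Corrected query:
SELECT id, name, gpa FROM students WHERE gpa > 2.1

Result:
id | name | gpa 
---+------+-----
1  | Kate | 2.13
2  | Hank | 3.97
5  | Jack | 2.91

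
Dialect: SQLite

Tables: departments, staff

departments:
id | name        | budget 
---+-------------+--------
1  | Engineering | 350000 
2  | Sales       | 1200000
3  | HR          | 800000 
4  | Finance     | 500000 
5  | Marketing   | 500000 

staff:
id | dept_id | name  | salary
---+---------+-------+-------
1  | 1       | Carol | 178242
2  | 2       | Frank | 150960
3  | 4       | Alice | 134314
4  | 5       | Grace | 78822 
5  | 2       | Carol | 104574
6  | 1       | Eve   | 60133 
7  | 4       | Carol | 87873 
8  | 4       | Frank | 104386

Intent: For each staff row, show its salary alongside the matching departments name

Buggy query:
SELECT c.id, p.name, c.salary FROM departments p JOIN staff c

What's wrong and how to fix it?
Bug: Missing join condition: each staff row is matched to all departments rows instead of just its own

Fix: Specify the join condition linking the foreign key to the parent id

Corrected query:
SELECT c.id, p.name, c.salary FROM departments p JOIN staff c ON c.dept_id = p.id

Result:
id | name        | salary
---+-------------+-------
1  | Engineering | 178242
2  | Sales       | 150960
3  | Finance     | 134314
4  | Marketing   | 78822 
5  | Sales       | 104574
6  | Engineering | 60133 
7  | Finance     | 87873 
8  | Finance     | 104386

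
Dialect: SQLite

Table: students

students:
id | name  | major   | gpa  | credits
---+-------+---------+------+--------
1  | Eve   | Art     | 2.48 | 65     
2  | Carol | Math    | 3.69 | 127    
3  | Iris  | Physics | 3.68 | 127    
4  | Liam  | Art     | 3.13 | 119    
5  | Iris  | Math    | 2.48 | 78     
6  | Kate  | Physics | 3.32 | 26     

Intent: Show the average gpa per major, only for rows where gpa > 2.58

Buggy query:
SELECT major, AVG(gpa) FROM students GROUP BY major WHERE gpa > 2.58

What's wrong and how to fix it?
Bug: Row-level WHERE must come before GROUP BY in the clause order

Fix: Move the WHERE clause before GROUP BY

Corrected query:
SELECT major, AVG(gpa) FROM students WHERE gpa > 2.58 GROUP BY major

Result:
major   | AVG(gpa)
--------+---------
Art     | 3.13    
Math    | 3.69    
Physics | 3.5     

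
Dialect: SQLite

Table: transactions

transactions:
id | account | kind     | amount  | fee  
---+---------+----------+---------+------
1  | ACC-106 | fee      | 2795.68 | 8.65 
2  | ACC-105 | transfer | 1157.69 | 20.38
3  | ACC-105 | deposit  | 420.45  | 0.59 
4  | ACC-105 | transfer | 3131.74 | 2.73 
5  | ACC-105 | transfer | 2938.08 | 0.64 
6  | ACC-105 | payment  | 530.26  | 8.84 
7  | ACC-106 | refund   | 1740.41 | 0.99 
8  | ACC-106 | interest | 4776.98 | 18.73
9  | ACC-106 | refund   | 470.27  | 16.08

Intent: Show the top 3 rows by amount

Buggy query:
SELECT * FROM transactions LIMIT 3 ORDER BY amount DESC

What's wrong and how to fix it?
Bug: LIMIT must come after ORDER BY

Fix: Sort with ORDER BY, then apply LIMIT

Corrected query:
SELECT * FROM transactions ORDER BY amount DESC LIMIT 3

Result:
id | account | kind     | amount  | fee  
---+---------+----------+---------+------
8  | ACC-106 | interest | 4776.98 | 18.73
4  | ACC-105 | transfer | 3131.74 | 2.73 
5  | ACC-105 | transfer | 2938.08 | 0.64 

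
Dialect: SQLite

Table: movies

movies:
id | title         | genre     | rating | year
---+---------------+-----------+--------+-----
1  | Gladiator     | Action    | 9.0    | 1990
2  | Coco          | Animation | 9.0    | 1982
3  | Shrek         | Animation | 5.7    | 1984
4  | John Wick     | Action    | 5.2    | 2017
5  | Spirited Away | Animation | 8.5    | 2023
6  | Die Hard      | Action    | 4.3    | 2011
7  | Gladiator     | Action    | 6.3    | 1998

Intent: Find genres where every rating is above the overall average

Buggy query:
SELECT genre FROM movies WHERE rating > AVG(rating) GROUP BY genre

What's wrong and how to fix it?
Bug: AVG() is an aggregate; it can't sit directly in WHERE

Fix: Use a subquery for AVG and a HAVING MIN(...) filter so the condition holds for every row in the group

Corrected query:
SELECT genre FROM movies GROUP BY genre HAVING MIN(rating) > (SELECT AVG(rating) FROM movies)

Result:
(no rows)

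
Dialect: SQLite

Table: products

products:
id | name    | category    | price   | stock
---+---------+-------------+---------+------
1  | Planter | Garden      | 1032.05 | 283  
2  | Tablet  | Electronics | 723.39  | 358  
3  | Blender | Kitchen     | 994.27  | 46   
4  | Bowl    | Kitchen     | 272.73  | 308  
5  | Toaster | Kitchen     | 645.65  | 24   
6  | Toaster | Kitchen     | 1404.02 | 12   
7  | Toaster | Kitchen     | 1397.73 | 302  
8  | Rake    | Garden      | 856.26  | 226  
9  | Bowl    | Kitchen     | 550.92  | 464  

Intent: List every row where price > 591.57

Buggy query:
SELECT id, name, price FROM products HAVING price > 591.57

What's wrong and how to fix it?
Bug: This is a non-aggregate query (no GROUP BY, no aggregates), so in SQLite the HAVING clause is invalid here; a row-level condition belongs in WHERE

Fix: Use WHERE for row-level filtering

Corrected query:
SELECT id, name, price FROM products WHERE price > 591.57

Result:
id | name    | price  
---+---------+--------
1  | Planter | 1032.05
2  | Tablet  | 723.39 
3  | Blender | 994.27 
5  | Toaster | 645.65 
6  | Toaster | 1404.02
7  | Toaster | 1397.73
8  | Rake    | 856.26 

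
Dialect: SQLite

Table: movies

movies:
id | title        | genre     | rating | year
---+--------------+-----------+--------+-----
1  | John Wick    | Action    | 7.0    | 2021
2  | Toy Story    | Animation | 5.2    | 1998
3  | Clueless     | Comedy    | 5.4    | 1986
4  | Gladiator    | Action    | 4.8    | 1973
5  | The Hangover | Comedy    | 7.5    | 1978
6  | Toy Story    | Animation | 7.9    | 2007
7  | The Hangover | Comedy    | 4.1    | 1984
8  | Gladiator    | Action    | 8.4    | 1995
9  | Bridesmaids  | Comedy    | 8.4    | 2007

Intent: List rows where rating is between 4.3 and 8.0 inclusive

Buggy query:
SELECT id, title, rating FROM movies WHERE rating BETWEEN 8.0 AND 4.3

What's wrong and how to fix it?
Bug: BETWEEN expects the lower bound first; with 8.0 AND 4.3 the range is empty

Fix: Write BETWEEN 4.3 AND 8.0

Corrected query:
SELECT id, title, rating FROM movies WHERE rating BETWEEN 4.3 AND 8.0

Result:
id | title        | rating
---+--------------+-------
1  | John Wick    | 7     
2  | Toy Story    | 5.2   
3  | Clueless     | 5.4   
4  | Gladiator    | 4.8   
5  | The Hangover | 7.5   
6  | Toy Story    | 7.9   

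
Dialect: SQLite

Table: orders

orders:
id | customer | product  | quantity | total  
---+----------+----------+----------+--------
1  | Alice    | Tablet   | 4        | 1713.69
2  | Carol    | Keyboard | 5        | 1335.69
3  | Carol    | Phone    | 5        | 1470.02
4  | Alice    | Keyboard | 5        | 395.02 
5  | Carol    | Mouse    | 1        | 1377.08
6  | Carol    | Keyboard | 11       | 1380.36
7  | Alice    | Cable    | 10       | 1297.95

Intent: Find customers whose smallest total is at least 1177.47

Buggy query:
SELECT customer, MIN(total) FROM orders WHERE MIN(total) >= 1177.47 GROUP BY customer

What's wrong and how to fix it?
Bug: MIN() in WHERE is a misuse of aggregate

Fix: Replace WHERE with HAVING after the GROUP BY

Corrected query:
SELECT customer, MIN(total) FROM orders GROUP BY customer HAVING MIN(total) >= 1177.47

Result:
customer | MIN(total)
---------+-----------
Carol    | 1335.69   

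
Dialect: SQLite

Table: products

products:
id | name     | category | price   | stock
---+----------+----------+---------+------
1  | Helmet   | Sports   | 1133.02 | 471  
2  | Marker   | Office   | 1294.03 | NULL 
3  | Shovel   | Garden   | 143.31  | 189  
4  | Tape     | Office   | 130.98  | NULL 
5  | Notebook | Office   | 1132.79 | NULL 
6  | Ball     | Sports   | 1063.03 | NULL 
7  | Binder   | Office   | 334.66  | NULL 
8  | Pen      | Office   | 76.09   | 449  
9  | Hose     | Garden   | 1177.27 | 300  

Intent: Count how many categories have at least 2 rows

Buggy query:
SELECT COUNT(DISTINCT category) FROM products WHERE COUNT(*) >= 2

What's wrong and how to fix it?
Bug: WHERE filters individual rows, not groups, so a group-level COUNT is invalid there

Fix: Group first with HAVING COUNT(*) >= 2, then COUNT the resulting groups

Corrected query:
SELECT COUNT(*) FROM (SELECT category FROM products GROUP BY category HAVING COUNT(*) >= 2)

Result:
COUNT(*)
--------
3       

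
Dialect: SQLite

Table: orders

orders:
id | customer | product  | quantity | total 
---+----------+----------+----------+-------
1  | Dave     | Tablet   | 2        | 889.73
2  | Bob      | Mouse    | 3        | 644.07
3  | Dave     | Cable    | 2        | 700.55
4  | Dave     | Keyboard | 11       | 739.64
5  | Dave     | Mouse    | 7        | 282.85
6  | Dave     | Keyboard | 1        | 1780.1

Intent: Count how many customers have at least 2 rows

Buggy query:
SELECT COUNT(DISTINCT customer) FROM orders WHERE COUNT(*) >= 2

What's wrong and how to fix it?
Bug: WHERE filters individual rows, not groups, so a group-level COUNT is invalid there

Fix: Use a subquery that GROUPs and filters with HAVING, then count its rows

Corrected query:
SELECT COUNT(*) FROM (SELECT customer FROM orders GROUP BY customer HAVING COUNT(*) >= 2)

Result:
COUNT(*)
--------
1       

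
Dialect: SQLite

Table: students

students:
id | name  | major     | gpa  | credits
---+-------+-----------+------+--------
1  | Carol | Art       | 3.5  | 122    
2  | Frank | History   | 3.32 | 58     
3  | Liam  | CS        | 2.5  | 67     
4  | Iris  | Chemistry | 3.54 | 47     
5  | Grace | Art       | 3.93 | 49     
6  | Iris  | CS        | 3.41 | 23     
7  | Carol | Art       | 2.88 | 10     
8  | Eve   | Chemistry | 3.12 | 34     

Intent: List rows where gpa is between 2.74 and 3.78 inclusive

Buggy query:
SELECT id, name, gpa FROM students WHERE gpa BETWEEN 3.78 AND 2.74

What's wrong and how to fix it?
Bug: The bounds are reversed; BETWEEN a AND b requires a <= b to match anything

Fix: Write BETWEEN 2.74 AND 3.78

Corrected query:
SELECT id, name, gpa FROM students WHERE gpa BETWEEN 2.74 AND 3.78

Result:
id | name  | gpa 
---+-------+-----
1  | Carol | 3.5 
2  | Frank | 3.32
4  | Iris  | 3.54
6  | Iris  | 3.41
7  | Carol | 2.88
8  | Eve   | 3.12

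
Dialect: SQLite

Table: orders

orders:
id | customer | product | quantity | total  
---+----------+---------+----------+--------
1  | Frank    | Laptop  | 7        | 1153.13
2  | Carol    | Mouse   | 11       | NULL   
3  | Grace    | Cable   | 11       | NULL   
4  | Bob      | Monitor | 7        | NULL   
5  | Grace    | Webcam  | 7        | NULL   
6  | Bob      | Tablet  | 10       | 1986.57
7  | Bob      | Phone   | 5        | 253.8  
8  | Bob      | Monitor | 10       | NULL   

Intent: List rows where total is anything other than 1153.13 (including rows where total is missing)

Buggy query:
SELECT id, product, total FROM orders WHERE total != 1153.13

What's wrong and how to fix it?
Bug: 'total != 1153.13' is unknown when total is NULL, so NULL rows are silently excluded

Fix: Add an explicit OR total IS NULL to include the missing-value rows

Corrected query:
SELECT id, product, total FROM orders WHERE total != 1153.13 OR total IS NULL

Result:
id | product | total  
---+---------+--------
2  | Mouse   | NULL   
3  | Cable   | NULL   
4  | Monitor | NULL   
5  | Webcam  | NULL   
6  | Tablet  | 1986.57
7  | Phone   | 253.8  
8  | Monitor | NULL   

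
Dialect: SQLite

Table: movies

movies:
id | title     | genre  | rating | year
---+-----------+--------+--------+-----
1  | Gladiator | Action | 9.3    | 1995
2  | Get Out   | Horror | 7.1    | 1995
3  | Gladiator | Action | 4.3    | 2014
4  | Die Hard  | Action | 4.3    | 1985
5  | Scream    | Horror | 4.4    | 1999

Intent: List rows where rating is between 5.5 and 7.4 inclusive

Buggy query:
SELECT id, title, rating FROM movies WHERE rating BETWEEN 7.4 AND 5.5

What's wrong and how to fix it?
Bug: The bounds are reversed; BETWEEN a AND b requires a <= b to match anything

Fix: Write BETWEEN 5.5 AND 7.4

Corrected query:
SELECT id, title, rating FROM movies WHERE rating BETWEEN 5.5 AND 7.4

Result:
id | title   | rating
---+---------+-------
2  | Get Out | 7.1   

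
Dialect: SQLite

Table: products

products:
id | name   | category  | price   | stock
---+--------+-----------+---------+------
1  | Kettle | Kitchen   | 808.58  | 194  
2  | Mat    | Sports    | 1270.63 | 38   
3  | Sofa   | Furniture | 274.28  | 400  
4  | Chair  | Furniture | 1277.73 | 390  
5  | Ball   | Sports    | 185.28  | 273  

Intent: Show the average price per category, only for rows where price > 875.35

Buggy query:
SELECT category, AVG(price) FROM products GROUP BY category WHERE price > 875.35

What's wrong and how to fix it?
Bug: Row-level WHERE must come before GROUP BY in the clause order

Fix: Place WHERE between FROM and GROUP BY

Corrected query:
SELECT category, AVG(price) FROM products WHERE price > 875.35 GROUP BY category

Result:
category  | AVG(price)
----------+-----------
Furniture | 1277.73   
Sports    | 1270.63   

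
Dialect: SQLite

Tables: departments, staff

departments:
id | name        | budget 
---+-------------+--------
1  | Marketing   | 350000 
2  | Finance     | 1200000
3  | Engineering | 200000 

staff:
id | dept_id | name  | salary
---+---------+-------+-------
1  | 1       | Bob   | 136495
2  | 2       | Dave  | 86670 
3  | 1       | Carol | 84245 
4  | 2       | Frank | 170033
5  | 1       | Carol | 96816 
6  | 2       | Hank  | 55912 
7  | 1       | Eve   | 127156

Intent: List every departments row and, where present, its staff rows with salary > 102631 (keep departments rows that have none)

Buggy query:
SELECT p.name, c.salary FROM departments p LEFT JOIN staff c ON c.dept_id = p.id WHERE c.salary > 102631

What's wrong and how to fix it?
Bug: A WHERE condition on the right-hand table after LEFT JOIN drops unmatched parents

Fix: Move the right-table condition into the ON clause so unmatched parents are kept

Corrected query:
SELECT p.name, c.salary FROM departments p LEFT JOIN staff c ON c.dept_id = p.id AND c.salary > 102631

Result:
name        | salary
------------+-------
Marketing   | 127156
Marketing   | 136495
Finance     | 170033
Engineering | NULL  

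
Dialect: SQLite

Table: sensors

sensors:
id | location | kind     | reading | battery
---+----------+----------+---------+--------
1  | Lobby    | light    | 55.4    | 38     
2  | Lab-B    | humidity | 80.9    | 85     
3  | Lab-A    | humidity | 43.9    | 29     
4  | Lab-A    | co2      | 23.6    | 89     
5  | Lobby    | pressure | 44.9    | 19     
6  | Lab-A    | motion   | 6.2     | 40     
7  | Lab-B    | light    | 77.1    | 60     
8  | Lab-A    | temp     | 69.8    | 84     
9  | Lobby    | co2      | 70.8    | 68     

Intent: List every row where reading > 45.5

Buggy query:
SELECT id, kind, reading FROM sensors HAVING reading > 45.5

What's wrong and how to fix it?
Bug: This is a non-aggregate query (no GROUP BY, no aggregates), so in SQLite the HAVING clause is invalid here; a row-level condition belongs in WHERE

Fix: Use WHERE for row-level filtering

Corrected query:
SELECT id, kind, reading FROM sensors WHERE reading > 45.5

Result:
id | kind     | reading
---+----------+--------
1  | light    | 55.4   
2  | humidity | 80.9   
7  | light    | 77.1   
8  | temp     | 69.8   
9  | co2      | 70.8   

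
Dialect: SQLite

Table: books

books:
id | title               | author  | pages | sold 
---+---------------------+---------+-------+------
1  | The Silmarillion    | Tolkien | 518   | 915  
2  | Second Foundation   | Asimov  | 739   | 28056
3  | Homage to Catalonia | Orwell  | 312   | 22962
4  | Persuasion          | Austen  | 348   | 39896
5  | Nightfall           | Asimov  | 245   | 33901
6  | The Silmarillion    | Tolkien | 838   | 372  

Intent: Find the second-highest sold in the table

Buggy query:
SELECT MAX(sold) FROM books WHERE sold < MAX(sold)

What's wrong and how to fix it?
Bug: The inner MAX is an aggregate inside WHERE, which is not allowed

Fix: Put the inner MAX in a scalar subquery

Corrected query:
SELECT MAX(sold) FROM books WHERE sold < (SELECT MAX(sold) FROM books)

Result:
MAX(sold)
---------
33901    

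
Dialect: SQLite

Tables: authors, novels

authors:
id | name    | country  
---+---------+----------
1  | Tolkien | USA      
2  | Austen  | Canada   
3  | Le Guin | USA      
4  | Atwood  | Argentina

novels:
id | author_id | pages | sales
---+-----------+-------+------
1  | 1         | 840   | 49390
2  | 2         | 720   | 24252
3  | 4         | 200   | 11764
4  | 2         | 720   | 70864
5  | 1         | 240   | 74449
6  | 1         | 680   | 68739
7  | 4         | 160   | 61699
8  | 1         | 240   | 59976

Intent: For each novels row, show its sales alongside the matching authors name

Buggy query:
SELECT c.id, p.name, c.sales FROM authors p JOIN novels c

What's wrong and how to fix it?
Bug: Missing join condition: each novels row is matched to all authors rows instead of just its own

Fix: Specify the join condition linking the foreign key to the parent id

Corrected query:
SELECT c.id, p.name, c.sales FROM authors p JOIN novels c ON c.author_id = p.id

Result:
id | name    | sales
---+---------+------
1  | Tolkien | 49390
2  | Austen  | 24252
3  | Atwood  | 11764
4  | Austen  | 70864
5  | Tolkien | 74449
6  | Tolkien | 68739
7  | Atwood  | 61699
8  | Tolkien | 59976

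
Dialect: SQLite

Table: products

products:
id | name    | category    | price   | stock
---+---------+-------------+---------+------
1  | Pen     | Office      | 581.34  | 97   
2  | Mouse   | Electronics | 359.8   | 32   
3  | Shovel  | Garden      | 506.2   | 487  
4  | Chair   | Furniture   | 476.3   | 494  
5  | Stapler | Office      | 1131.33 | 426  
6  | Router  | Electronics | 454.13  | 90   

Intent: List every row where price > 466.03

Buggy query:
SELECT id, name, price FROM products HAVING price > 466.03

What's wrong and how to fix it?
Bug: This is a non-aggregate query (no GROUP BY, no aggregates), so in SQLite the HAVING clause is invalid here; a row-level condition belongs in WHERE

Fix: Use WHERE for row-level filtering

Corrected query:
SELECT id, name, price FROM products WHERE price > 466.03

Result:
id | name    | price  
---+---------+--------
1  | Pen     | 581.34 
3  | Shovel  | 506.2  
4  | Chair   | 476.3  
5  | Stapler | 1131.33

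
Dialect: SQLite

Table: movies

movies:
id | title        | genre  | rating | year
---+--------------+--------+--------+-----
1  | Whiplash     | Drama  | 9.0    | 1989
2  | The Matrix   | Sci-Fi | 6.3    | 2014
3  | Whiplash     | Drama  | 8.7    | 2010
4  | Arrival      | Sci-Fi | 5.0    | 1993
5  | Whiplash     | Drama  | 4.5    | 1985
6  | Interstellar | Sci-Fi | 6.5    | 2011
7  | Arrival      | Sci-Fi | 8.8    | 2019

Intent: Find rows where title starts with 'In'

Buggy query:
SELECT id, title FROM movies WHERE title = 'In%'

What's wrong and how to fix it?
Bug: Wildcards only work with LIKE; '=' treats '%' as a literal character

Fix: Replace '=' with LIKE so 'In%' is treated as a pattern

Corrected query:
SELECT id, title FROM movies WHERE title LIKE 'In%'

Result:
id | title       
---+-------------
6  | Interstellar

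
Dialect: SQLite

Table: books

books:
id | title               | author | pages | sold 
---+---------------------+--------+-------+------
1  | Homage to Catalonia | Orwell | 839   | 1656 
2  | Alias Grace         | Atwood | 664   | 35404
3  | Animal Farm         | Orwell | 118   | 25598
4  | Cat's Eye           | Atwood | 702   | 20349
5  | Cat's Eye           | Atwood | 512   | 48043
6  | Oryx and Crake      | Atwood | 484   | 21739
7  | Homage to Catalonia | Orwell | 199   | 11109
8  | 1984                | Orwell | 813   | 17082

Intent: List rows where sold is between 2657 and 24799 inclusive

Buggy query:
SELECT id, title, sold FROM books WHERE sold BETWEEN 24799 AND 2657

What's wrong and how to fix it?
Bug: The bounds are reversed; BETWEEN a AND b requires a <= b to match anything

Fix: Swap the bounds so the smaller value comes first

Corrected query:
SELECT id, title, sold FROM books WHERE sold BETWEEN 2657 AND 24799

Result:
id | title               | sold 
---+---------------------+------
4  | Cat's Eye           | 20349
6  | Oryx and Crake      | 21739
7  | Homage to Catalonia | 11109
8  | 1984                | 17082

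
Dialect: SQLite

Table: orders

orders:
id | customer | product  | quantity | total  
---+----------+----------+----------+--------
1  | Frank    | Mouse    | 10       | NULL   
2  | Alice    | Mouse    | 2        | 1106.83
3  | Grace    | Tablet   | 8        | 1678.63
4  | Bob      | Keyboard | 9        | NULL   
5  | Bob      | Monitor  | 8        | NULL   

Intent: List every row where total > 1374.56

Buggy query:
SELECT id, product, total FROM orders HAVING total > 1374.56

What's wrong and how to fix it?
Bug: This is a non-aggregate query (no GROUP BY, no aggregates), so in SQLite the HAVING clause is invalid here; a row-level condition belongs in WHERE

Fix: Use WHERE for row-level filtering

Corrected query:
SELECT id, product, total FROM orders WHERE total > 1374.56

Result:
id | product | total  
---+---------+--------
3  | Tablet  | 1678.63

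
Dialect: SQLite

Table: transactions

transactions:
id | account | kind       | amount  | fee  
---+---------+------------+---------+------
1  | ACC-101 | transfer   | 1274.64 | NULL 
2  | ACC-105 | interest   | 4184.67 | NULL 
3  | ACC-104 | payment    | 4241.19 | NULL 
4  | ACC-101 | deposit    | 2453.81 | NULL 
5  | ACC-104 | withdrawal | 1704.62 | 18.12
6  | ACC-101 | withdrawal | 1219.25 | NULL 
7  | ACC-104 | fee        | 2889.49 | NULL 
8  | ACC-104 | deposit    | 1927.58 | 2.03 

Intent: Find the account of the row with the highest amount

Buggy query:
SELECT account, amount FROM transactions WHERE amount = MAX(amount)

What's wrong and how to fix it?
Bug: MAX(amount) is an aggregate and cannot be used directly in WHERE

Fix: Use a subquery: WHERE amount = (SELECT MAX(amount) FROM transactions)

Corrected query:
SELECT account, amount FROM transactions WHERE amount = (SELECT MAX(amount) FROM transactions)

Result:
account | amount 
--------+--------
ACC-104 | 4241.19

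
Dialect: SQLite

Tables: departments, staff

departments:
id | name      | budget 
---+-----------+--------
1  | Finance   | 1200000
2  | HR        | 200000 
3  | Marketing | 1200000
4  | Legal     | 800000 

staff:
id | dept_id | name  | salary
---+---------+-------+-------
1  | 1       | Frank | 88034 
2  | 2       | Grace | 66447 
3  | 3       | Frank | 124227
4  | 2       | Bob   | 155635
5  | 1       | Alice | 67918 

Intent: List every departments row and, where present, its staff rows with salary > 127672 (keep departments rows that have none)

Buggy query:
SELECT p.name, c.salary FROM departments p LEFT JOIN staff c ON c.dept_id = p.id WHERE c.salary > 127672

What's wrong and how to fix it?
Bug: Filtering c.salary in WHERE discards the NULL rows produced by LEFT JOIN, turning it into an inner join

Fix: Move the right-table condition into the ON clause so unmatched parents are kept

Corrected query:
SELECT p.name, c.salary FROM departments p LEFT JOIN staff c ON c.dept_id = p.id AND c.salary > 127672

Result:
name      | salary
----------+-------
Finance   | NULL  
HR        | 155635
Marketing | NULL  
Legal     | NULL  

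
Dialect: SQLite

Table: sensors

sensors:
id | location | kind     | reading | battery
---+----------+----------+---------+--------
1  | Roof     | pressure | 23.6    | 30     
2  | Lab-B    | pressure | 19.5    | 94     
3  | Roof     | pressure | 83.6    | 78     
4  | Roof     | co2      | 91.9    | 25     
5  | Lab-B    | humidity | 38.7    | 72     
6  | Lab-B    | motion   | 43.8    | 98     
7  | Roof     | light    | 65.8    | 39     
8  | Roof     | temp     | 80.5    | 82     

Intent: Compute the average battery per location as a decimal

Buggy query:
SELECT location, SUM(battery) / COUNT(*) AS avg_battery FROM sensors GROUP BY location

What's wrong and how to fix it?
Bug: Both operands are integers, so '/' performs integer division and truncates

Fix: Cast one side to REAL so the division keeps the fractional part

Corrected query:
SELECT location, SUM(battery) * 1.0 / COUNT(*) AS avg_battery FROM sensors GROUP BY location

Result:
location | avg_battery
---------+------------
Lab-B    | 88         
Roof     | 50.8       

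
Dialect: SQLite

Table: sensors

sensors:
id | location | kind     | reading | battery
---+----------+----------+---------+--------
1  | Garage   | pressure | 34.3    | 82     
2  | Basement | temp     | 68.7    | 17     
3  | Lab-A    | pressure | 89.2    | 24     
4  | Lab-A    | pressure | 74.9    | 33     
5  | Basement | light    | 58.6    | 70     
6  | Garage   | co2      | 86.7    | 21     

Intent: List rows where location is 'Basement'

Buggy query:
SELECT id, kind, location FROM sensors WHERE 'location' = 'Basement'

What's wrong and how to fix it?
Bug: Single quotes denote string literals in SQL; the column name is being compared as a constant string

Fix: Remove the quotes around the column name (or use double quotes for an identifier)

Corrected query:
SELECT id, kind, location FROM sensors WHERE location = 'Basement'

Result:
id | kind  | location
---+-------+---------
2  | temp  | Basement
5  | light | Basement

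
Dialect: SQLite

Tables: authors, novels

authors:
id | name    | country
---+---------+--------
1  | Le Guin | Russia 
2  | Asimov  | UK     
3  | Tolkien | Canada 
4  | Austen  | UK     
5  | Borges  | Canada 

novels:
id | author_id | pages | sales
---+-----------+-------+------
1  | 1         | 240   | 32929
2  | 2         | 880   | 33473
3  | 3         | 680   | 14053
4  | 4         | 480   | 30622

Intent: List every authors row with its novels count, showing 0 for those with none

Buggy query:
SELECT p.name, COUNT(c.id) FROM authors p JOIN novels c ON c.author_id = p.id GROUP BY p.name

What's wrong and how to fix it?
Bug: An inner join excludes parents with zero children

Fix: Use LEFT JOIN so parents without children still appear (COUNT(c.id) gives 0)

Corrected query:
SELECT p.name, COUNT(c.id) FROM authors p LEFT JOIN novels c ON c.author_id = p.id GROUP BY p.name

Result:
name    | COUNT(c.id)
--------+------------
Asimov  | 1          
Austen  | 1          
Borges  | 0          
Le Guin | 1          
Tolkien | 1          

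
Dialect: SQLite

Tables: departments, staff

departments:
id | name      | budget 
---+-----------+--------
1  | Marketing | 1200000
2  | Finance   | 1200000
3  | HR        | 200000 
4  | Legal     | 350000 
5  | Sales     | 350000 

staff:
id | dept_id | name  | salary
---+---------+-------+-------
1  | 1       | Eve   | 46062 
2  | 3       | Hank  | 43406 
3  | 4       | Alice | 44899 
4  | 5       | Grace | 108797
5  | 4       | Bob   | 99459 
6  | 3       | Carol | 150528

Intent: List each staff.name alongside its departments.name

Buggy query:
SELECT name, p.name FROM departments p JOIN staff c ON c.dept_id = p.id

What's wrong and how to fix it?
Bug: 'name' exists in both joined tables, so the database can't tell which one is meant

Fix: Prefix ambiguous columns with the table alias

Corrected query:
SELECT c.name, p.name FROM departments p JOIN staff c ON c.dept_id = p.id

Result:
name  | name     
------+----------
Eve   | Marketing
Hank  | HR       
Alice | Legal    
Grace | Sales    
Bob   | Legal    
Carol | HR       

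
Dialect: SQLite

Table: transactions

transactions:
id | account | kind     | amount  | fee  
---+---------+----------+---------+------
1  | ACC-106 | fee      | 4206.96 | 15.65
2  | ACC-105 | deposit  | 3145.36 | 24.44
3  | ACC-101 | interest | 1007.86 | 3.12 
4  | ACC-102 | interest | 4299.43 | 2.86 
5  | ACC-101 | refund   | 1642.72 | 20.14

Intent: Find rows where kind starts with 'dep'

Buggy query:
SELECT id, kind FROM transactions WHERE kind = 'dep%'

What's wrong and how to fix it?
Bug: Wildcards only work with LIKE; '=' treats '%' as a literal character

Fix: Replace '=' with LIKE so 'dep%' is treated as a pattern

Corrected query:
SELECT id, kind FROM transactions WHERE kind LIKE 'dep%'

Result:
id | kind   
---+--------
2  | deposit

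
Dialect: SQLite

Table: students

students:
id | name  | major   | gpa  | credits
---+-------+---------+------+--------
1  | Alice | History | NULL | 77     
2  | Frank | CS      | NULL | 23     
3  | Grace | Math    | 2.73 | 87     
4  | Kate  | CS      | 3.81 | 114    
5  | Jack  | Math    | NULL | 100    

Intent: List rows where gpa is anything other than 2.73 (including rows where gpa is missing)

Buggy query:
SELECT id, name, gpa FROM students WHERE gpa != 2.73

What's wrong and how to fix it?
Bug: Inequality against NULL is unknown, not true; rows with NULL are dropped

Fix: Add an explicit OR gpa IS NULL to include the missing-value rows

Corrected query:
SELECT id, name, gpa FROM students WHERE gpa != 2.73 OR gpa IS NULL

Result:
id | name  | gpa 
---+-------+-----
1  | Alice | NULL
2  | Frank | NULL
4  | Kate  | 3.81
5  | Jack  | NULL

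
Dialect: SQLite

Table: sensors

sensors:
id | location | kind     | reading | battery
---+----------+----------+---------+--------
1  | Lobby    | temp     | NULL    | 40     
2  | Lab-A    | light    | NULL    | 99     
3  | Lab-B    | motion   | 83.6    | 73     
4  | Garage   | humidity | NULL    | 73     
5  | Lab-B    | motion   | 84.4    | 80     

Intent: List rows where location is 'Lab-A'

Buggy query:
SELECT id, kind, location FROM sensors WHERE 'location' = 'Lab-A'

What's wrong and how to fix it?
Bug: Single quotes denote string literals in SQL; the column name is being compared as a constant string

Fix: Remove the quotes around the column name (or use double quotes for an identifier)

Corrected query:
SELECT id, kind, location FROM sensors WHERE location = 'Lab-A'

Result:
id | kind  | location
---+-------+---------
2  | light | Lab-A   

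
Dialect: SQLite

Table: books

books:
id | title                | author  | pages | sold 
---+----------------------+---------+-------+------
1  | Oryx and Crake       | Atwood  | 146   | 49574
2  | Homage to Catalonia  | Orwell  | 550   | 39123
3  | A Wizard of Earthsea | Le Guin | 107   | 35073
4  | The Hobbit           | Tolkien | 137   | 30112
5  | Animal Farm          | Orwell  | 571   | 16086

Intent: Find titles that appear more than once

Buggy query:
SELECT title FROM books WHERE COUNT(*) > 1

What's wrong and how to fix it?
Bug: COUNT(*) is an aggregate and cannot be used in WHERE

Fix: GROUP BY title, then filter groups with HAVING COUNT(*) > 1

Corrected query:
SELECT title FROM books GROUP BY title HAVING COUNT(*) > 1

Result:
(no rows)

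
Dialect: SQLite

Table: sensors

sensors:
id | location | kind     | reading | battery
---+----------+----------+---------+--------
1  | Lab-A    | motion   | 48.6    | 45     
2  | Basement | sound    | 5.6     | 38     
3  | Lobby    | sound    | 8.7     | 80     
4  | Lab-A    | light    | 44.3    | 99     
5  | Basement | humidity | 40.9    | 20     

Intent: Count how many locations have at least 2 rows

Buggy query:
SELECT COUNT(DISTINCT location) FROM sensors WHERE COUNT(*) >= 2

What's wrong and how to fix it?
Bug: COUNT(*) cannot appear in WHERE; the per-group count doesn't exist yet

Fix: Use a subquery that GROUPs and filters with HAVING, then count its rows

Corrected query:
SELECT COUNT(*) FROM (SELECT location FROM sensors GROUP BY location HAVING COUNT(*) >= 2)

Result:
COUNT(*)
--------
2       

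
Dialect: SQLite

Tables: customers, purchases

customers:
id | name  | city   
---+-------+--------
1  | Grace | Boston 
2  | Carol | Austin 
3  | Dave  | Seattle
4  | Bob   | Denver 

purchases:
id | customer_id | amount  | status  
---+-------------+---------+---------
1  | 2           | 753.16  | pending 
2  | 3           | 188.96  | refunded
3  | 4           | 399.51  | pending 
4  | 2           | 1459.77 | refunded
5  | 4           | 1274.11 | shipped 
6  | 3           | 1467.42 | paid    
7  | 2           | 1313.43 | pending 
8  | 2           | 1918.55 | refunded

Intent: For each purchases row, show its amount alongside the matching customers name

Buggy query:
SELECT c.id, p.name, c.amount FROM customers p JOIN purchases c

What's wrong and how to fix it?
Bug: JOIN with no ON clause produces a cartesian product; every purchases row pairs with every customers row

Fix: Add ON c.customer_id = p.id to the JOIN

Corrected query:
SELECT c.id, p.name, c.amount FROM customers p JOIN purchases c ON c.customer_id = p.id

Result:
id | name  | amount 
---+-------+--------
1  | Carol | 753.16 
2  | Dave  | 188.96 
3  | Bob   | 399.51 
4  | Carol | 1459.77
5  | Bob   | 1274.11
6  | Dave  | 1467.42
7  | Carol | 1313.43
8  | Carol | 1918.55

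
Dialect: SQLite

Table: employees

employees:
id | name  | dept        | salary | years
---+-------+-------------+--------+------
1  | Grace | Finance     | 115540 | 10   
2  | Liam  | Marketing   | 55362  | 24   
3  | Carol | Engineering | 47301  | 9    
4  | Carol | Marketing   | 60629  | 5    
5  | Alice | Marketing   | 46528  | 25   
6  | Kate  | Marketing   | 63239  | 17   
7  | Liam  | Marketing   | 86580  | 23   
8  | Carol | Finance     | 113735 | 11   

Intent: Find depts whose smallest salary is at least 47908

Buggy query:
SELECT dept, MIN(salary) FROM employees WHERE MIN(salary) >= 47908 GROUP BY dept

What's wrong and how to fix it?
Bug: MIN() in WHERE is a misuse of aggregate

Fix: Use HAVING for the per-group MIN condition

Corrected query:
SELECT dept, MIN(salary) FROM employees GROUP BY dept HAVING MIN(salary) >= 47908

Result:
dept    | MIN(salary)
--------+------------
Finance | 113735     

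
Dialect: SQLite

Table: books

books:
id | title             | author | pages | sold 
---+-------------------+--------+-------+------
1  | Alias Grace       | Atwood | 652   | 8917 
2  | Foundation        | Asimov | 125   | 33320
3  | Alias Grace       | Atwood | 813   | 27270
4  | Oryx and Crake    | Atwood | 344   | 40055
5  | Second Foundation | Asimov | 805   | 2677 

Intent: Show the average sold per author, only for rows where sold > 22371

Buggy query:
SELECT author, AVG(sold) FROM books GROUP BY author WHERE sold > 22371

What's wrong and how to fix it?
Bug: Row-level WHERE must come before GROUP BY in the clause order

Fix: Move the WHERE clause before GROUP BY

Corrected query:
SELECT author, AVG(sold) FROM books WHERE sold > 22371 GROUP BY author

Result:
author | AVG(sold)
-------+----------
Asimov | 33320    
Atwood | 33662.5  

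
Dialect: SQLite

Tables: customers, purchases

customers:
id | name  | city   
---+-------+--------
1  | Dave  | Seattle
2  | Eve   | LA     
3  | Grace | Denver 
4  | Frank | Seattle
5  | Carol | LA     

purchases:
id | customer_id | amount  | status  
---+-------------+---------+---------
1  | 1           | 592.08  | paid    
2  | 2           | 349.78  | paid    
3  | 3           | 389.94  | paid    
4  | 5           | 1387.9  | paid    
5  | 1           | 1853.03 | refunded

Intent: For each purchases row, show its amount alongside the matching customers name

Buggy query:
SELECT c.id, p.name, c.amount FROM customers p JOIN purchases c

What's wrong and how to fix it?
Bug: JOIN with no ON clause produces a cartesian product; every purchases row pairs with every customers row

Fix: Specify the join condition linking the foreign key to the parent id

Corrected query:
SELECT c.id, p.name, c.amount FROM customers p JOIN purchases c ON c.customer_id = p.id

Result:
id | name  | amount 
---+-------+--------
1  | Dave  | 592.08 
2  | Eve   | 349.78 
3  | Grace | 389.94 
4  | Carol | 1387.9 
5  | Dave  | 1853.03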